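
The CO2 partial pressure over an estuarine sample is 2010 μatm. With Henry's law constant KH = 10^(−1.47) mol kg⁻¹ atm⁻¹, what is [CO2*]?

[CO2*] = 68.1 μmol/kg

KH = 10^(−1.47) = 3.388×10^-2 mol kg⁻¹ atm⁻¹
[CO2*] = KH · pCO2 = 3.388×10^-2 × 2010×10^-6 atm = 6.81×10^-5 mol/kg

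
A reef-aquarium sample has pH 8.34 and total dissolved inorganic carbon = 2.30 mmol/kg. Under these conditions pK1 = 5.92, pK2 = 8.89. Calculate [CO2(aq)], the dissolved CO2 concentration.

α₀ = 1 / (1 + K1/[H⁺] + K1K2/[H⁺]²) = 1 / (1 + 10^+2.42 + 10^+1.87)
   = 1 / (1 + 263.03 + 74.131) = 1/338.16 = 0.002957
[CO2*] = α₀ × DIC = 0.002957 × 2.30 = 0.00680 mmol/kg = 6.80 μmol/kg

[CO2*] = 6.80 μmol/kg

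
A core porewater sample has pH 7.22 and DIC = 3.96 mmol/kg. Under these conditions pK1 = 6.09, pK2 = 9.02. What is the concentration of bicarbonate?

[HCO3⁻] = 3.63 mmol/kg

α₁ = 1 / (1 + [H⁺]/K1 + K2/[H⁺]) = 1 / (1 + 10^-1.13 + 10^-1.80)
   = 1 / (1 + 0.074131 + 0.015849) = 1/1.0900 = 0.9174
[HCO3⁻] = α₁ × DIC = 0.9174 × 3.96 = 3.63 mmol/kg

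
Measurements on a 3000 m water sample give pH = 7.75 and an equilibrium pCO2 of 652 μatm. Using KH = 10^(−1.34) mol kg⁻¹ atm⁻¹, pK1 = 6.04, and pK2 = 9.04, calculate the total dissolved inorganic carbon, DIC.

[CO2*] = KH · pCO2 = 10^(−1.34) × 652×10^-6 = 2.980×10^-5 mol/kg
α₀ = 1/(1 + K1/[H⁺] + K1K2/[H⁺]²) = 1/(1 + 10^+1.71 + 10^+0.42) = 0.01821
DIC = [CO2*]/α₀ = 2.980×10^-5 / 0.01821 = 1.64 mmol/kg

DIC = 1.64 mmol/kg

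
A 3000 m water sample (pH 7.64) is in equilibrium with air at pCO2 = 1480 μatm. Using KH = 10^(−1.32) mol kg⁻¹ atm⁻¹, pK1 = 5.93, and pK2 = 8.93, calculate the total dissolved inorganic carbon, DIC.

[CO2*] = KH · pCO2 = 10^(−1.32) × 1480×10^-6 = 7.084×10^-5 mol/kg
α₀ = 1/(1 + K1/[H⁺] + K1K2/[H⁺]²) = 1/(1 + 10^+1.71 + 10^+0.42) = 0.01821
DIC = [CO2*]/α₀ = 7.084×10^-5 / 0.01821 = 3.89 mmol/kg

DIC = 3.89 mmol/kg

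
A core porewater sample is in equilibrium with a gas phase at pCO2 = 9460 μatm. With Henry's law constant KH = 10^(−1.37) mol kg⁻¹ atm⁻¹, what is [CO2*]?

[CO2*] = 404 μmol/kg

KH = 10^(−1.37) = 4.266×10^-2 mol kg⁻¹ atm⁻¹
[CO2*] = KH · pCO2 = 4.266×10^-2 × 9460×10^-6 atm = 4.04×10^-4 mol/kg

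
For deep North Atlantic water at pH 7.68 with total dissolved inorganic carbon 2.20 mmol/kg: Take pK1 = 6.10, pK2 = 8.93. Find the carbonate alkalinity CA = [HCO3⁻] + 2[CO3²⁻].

CA = [HCO3⁻] + 2[CO3²⁻] = (α₁ + 2α₂)·DIC
At pH 7.68: [H⁺]/K1 = 10^-1.58 = 0.026303, K2/[H⁺] = 10^-1.25 = 0.056234
α₁ = 1/(1 + 0.026303 + 0.056234) = 1/1.0825 = 0.9238; α₂ = α₁·K2/[H⁺] = 0.05195
α₁ + 2α₂ = 1.0276
CA = 1.0276 × 2.20 = 2.26 mmol/kg

CA = 2.26 mmol/kg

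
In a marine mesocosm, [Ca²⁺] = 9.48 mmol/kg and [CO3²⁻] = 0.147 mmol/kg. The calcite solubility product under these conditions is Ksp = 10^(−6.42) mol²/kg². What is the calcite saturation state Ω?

Ksp = 10^(−6.42) = 3.802×10^-7
Ω = [Ca²⁺][CO3²⁻]/Ksp = (9.48×10^-3)(0.147×10^-3) / 3.802×10^-7 = 3.67

Ω = 3.67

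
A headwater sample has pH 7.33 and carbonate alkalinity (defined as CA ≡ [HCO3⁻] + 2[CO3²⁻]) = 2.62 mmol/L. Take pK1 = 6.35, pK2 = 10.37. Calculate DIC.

DIC = 2.89 mmol/L

CA = [HCO3⁻] + 2[CO3²⁻] = (α₁ + 2α₂)·DIC
At pH 7.33: [H⁺]/K1 = 10^-0.98 = 0.10471, K2/[H⁺] = 10^-3.04 = 0.00091201
α₁ = 1/(1 + 0.10471 + 0.00091201) = 1/1.1056 = 0.9045; α₂ = α₁·K2/[H⁺] = 0.0008249
α₁ + 2α₂ = 0.9061
DIC = CA / (α₁ + 2α₂) = 2.62 / 0.9061 = 2.89 mmol/L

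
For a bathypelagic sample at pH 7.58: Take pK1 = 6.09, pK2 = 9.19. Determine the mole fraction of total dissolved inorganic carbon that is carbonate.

α₂ = 1 / (1 + [H⁺]/K2 + [H⁺]²/(K1K2)) = 1 / (1 + 10^+1.61 + 10^+0.12)
   = 1 / (1 + 40.738 + 1.3183) = 1/43.056 = 0.02323

α₂ = 0.0232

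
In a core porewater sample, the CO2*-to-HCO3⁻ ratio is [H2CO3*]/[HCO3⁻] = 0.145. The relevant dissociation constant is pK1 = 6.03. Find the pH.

pH = 6.87

From K1 = [H⁺][HCO3⁻]/[H2CO3*]:  pH = pK1 − log₁₀([H2CO3*]/[HCO3⁻])
log₁₀(0.145) = -0.839
pH = 6.03 − (-0.839) = 6.87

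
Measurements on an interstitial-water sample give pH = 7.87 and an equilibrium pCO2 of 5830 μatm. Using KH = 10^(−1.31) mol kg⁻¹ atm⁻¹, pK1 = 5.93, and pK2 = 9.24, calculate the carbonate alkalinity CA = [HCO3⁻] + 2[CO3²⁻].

[CO2*] = KH · pCO2 = 10^(−1.31) × 5830×10^-6 = 2.855×10^-4 mol/kg
α₀ = 1/(1 + K1/[H⁺] + K1K2/[H⁺]²) = 1/(1 + 10^+1.94 + 10^+0.57) = 0.01089
DIC = [CO2*]/α₀ = 2.855×10^-4 / 0.01089 = 26.22 mmol/kg
CA = (α₁ + 2α₂)·DIC = (0.9486 + 2×0.04047) × 26.22 = 27.0 mmol/kg

CA = 27.0 mmol/kg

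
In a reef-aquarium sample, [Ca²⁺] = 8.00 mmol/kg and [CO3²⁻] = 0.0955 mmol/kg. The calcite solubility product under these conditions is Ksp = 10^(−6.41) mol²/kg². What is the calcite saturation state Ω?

Ω = 1.96

Ksp = 10^(−6.41) = 3.890×10^-7
Ω = [Ca²⁺][CO3²⁻]/Ksp = (8.00×10^-3)(0.0955×10^-3) / 3.890×10^-7 = 1.96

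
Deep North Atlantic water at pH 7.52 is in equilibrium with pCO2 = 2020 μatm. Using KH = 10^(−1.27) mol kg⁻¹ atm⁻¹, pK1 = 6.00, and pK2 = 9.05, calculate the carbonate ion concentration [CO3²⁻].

[CO2*] = KH · pCO2 = 10^(−1.27) × 2020×10^-6 = 1.085×10^-4 mol/kg
α₀ = 1/(1 + K1/[H⁺] + K1K2/[H⁺]²) = 1/(1 + 10^+1.52 + 10^-0.01) = 0.02850
DIC = [CO2*]/α₀ = 1.085×10^-4 / 0.02850 = 3.807 mmol/kg
[CO3²⁻] = α₂·DIC; α₂ = 0.02785, so [CO3²⁻] = 0.02785 × 3.807 = 0.106 mmol/kg

[CO3²⁻] = 0.106 mmol/kg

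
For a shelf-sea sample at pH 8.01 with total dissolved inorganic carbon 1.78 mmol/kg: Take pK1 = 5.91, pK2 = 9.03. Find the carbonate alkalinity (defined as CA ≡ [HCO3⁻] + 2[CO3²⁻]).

CA = 1.92 mmol/kg

CA = [HCO3⁻] + 2[CO3²⁻] = (α₁ + 2α₂)·DIC
At pH 8.01: [H⁺]/K1 = 10^-2.10 = 0.0079433, K2/[H⁺] = 10^-1.02 = 0.095499
α₁ = 1/(1 + 0.0079433 + 0.095499) = 1/1.1034 = 0.9063; α₂ = α₁·K2/[H⁺] = 0.08655
α₁ + 2α₂ = 1.0793
CA = 1.0793 × 1.78 = 1.92 mmol/kg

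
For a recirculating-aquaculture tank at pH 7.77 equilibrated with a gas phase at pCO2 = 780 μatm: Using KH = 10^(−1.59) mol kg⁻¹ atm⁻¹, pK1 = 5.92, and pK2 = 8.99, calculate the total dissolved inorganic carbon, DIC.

DIC = 1.52 mmol/kg

[CO2*] = KH · pCO2 = 10^(−1.59) × 780×10^-6 = 2.005×10^-5 mol/kg
α₀ = 1/(1 + K1/[H⁺] + K1K2/[H⁺]²) = 1/(1 + 10^+1.85 + 10^+0.63) = 0.01315
DIC = [CO2*]/α₀ = 2.005×10^-5 / 0.01315 = 1.52 mmol/kg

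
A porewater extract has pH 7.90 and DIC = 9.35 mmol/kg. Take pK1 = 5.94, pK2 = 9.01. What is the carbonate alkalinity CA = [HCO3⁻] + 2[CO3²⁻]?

CA = [HCO3⁻] + 2[CO3²⁻] = (α₁ + 2α₂)·DIC
At pH 7.90: [H⁺]/K1 = 10^-1.96 = 0.010965, K2/[H⁺] = 10^-1.11 = 0.077625
α₁ = 1/(1 + 0.010965 + 0.077625) = 1/1.0886 = 0.9186; α₂ = α₁·K2/[H⁺] = 0.07131
α₁ + 2α₂ = 1.0612
CA = 1.0612 × 9.35 = 9.92 mmol/kg

CA = 9.92 mmol/kg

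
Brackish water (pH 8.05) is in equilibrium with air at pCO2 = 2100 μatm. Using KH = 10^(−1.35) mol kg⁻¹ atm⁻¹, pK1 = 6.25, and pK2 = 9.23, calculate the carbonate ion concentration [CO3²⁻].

[CO2*] = KH · pCO2 = 10^(−1.35) × 2100×10^-6 = 9.380×10^-5 mol/kg
α₀ = 1/(1 + K1/[H⁺] + K1K2/[H⁺]²) = 1/(1 + 10^+1.80 + 10^+0.62) = 0.01465
DIC = [CO2*]/α₀ = 9.380×10^-5 / 0.01465 = 6.403 mmol/kg
[CO3²⁻] = α₂·DIC; α₂ = 0.06107, so [CO3²⁻] = 0.06107 × 6.403 = 0.391 mmol/kg

[CO3²⁻] = 0.391 mmol/kg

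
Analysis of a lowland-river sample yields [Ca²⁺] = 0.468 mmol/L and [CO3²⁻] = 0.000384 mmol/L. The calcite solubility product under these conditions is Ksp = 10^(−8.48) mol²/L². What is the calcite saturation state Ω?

Ksp = 10^(−8.48) = 3.311×10^-9
Ω = [Ca²⁺][CO3²⁻]/Ksp = (0.468×10^-3)(0.000384×10^-3) / 3.311×10^-9 = 0.0543

Ω = 0.0543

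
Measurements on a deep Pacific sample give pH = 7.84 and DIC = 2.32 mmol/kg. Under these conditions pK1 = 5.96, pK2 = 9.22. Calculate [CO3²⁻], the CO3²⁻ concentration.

[CO3²⁻] = 0.0917 mmol/kg

α₂ = 1 / (1 + [H⁺]/K2 + [H⁺]²/(K1K2)) = 1 / (1 + 10^+1.38 + 10^-0.50)
   = 1 / (1 + 23.988 + 0.31623) = 1/25.305 = 0.03952
[CO3²⁻] = α₂ × DIC = 0.03952 × 2.32 = 0.0917 mmol/kg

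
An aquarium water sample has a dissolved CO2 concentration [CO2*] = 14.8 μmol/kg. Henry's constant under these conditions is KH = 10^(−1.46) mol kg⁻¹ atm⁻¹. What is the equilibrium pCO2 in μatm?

pCO2 = 427 μatm

KH = 10^(−1.46) = 3.467×10^-2 mol kg⁻¹ atm⁻¹
pCO2 = [CO2*]/KH = 14.8×10^-6 / 3.467×10^-2 = 4.27×10^-4 atm = 427 μatm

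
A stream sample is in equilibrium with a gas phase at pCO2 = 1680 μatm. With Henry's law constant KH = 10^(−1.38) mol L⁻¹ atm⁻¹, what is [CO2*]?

[CO2*] = 70.0 μmol/L

KH = 10^(−1.38) = 4.169×10^-2 mol L⁻¹ atm⁻¹
[CO2*] = KH · pCO2 = 4.169×10^-2 × 1680×10^-6 atm = 7.00×10^-5 mol/L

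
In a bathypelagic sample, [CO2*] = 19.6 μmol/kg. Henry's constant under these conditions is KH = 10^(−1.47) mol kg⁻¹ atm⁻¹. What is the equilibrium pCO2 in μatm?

pCO2 = 578 μatm

KH = 10^(−1.47) = 3.388×10^-2 mol kg⁻¹ atm⁻¹
pCO2 = [CO2*]/KH = 19.6×10^-6 / 3.388×10^-2 = 5.78×10^-4 atm = 578 μatm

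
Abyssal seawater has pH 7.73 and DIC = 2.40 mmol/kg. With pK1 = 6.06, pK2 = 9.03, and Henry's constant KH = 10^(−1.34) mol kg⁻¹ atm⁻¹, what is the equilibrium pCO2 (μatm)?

pCO2 = 1050 μatm

α₀ = 1 / (1 + K1/[H⁺] + K1K2/[H⁺]²) = 1 / (1 + 10^+1.67 + 10^+0.37)
   = 1 / (1 + 46.774 + 2.3442) = 1/50.118 = 0.01995
[CO2*] = α₀ × DIC = 0.01995 × 2.40 = 0.04789 mmol/kg
pCO2 = [CO2*]/KH = 4.789×10^-5 / 4.571×10^-2 = 1050 μatm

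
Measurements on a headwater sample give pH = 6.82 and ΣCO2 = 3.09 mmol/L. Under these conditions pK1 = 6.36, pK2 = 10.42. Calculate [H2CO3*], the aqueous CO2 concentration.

[CO2*] = 0.795 mmol/L

α₀ = 1 / (1 + K1/[H⁺] + K1K2/[H⁺]²) = 1 / (1 + 10^+0.46 + 10^-3.14)
   = 1 / (1 + 2.8840 + 0.00072444) = 1/3.8848 = 0.2574
[CO2*] = α₀ × DIC = 0.2574 × 3.09 = 0.795 mmol/L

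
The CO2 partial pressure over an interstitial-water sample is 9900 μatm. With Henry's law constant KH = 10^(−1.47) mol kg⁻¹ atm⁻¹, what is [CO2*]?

[CO2*] = 335 μmol/kg

KH = 10^(−1.47) = 3.388×10^-2 mol kg⁻¹ atm⁻¹
[CO2*] = KH · pCO2 = 3.388×10^-2 × 9900×10^-6 atm = 3.35×10^-4 mol/kg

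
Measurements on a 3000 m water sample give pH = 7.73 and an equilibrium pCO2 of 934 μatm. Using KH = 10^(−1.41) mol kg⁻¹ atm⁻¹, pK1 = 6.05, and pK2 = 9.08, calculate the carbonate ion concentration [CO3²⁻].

[CO2*] = KH · pCO2 = 10^(−1.41) × 934×10^-6 = 3.634×10^-5 mol/kg
α₀ = 1/(1 + K1/[H⁺] + K1K2/[H⁺]²) = 1/(1 + 10^+1.68 + 10^+0.33) = 0.01961
DIC = [CO2*]/α₀ = 3.634×10^-5 / 0.01961 = 1.853 mmol/kg
[CO3²⁻] = α₂·DIC; α₂ = 0.04192, so [CO3²⁻] = 0.04192 × 1.853 = 0.0777 mmol/kg

[CO3²⁻] = 0.0777 mmol/kg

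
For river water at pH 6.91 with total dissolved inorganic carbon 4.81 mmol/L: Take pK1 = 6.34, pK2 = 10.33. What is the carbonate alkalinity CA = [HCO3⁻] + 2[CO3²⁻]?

CA = 3.79 mmol/L

CA = [HCO3⁻] + 2[CO3²⁻] = (α₁ + 2α₂)·DIC
At pH 6.91: [H⁺]/K1 = 10^-0.57 = 0.26915, K2/[H⁺] = 10^-3.42 = 0.00038019
α₁ = 1/(1 + 0.26915 + 0.00038019) = 1/1.2695 = 0.7877; α₂ = α₁·K2/[H⁺] = 0.0002995
α₁ + 2α₂ = 0.7883
CA = 0.7883 × 4.81 = 3.79 mmol/L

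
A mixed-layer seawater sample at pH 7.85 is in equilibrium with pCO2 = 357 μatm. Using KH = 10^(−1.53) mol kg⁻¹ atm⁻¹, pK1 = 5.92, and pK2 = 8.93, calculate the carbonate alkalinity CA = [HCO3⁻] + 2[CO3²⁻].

CA = 1.05 mmol/kg

[CO2*] = KH · pCO2 = 10^(−1.53) × 357×10^-6 = 1.054×10^-5 mol/kg
α₀ = 1/(1 + K1/[H⁺] + K1K2/[H⁺]²) = 1/(1 + 10^+1.93 + 10^+0.85) = 0.01073
DIC = [CO2*]/α₀ = 1.054×10^-5 / 0.01073 = 0.9819 mmol/kg
CA = (α₁ + 2α₂)·DIC = (0.9133 + 2×0.07597) × 0.9819 = 1.05 mmol/kg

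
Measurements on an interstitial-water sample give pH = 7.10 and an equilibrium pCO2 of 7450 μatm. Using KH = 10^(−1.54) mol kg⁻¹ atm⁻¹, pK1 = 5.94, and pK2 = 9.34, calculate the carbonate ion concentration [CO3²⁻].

[CO3²⁻] = 17.9 μmol/kg

[CO2*] = KH · pCO2 = 10^(−1.54) × 7450×10^-6 = 2.149×10^-4 mol/kg
α₀ = 1/(1 + K1/[H⁺] + K1K2/[H⁺]²) = 1/(1 + 10^+1.16 + 10^-1.08) = 0.06436
DIC = [CO2*]/α₀ = 2.149×10^-4 / 0.06436 = 3.338 mmol/kg
[CO3²⁻] = α₂·DIC; α₂ = 0.005353, so [CO3²⁻] = 0.005353 × 3.338 = 0.0179 mmol/kg = 17.9 μmol/kg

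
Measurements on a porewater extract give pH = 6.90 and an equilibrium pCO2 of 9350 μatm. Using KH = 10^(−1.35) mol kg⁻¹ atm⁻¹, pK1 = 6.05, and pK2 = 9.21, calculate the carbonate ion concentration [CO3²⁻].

[CO2*] = KH · pCO2 = 10^(−1.35) × 9350×10^-6 = 4.176×10^-4 mol/kg
α₀ = 1/(1 + K1/[H⁺] + K1K2/[H⁺]²) = 1/(1 + 10^+0.85 + 10^-1.46) = 0.1232
DIC = [CO2*]/α₀ = 4.176×10^-4 / 0.1232 = 3.389 mmol/kg
[CO3²⁻] = α₂·DIC; α₂ = 0.004273, so [CO3²⁻] = 0.004273 × 3.389 = 0.0145 mmol/kg = 14.5 μmol/kg

[CO3²⁻] = 14.5 μmol/kg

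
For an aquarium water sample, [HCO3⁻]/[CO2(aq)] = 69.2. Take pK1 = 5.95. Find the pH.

pH = 7.79

From K1 = [H⁺][HCO3⁻]/[CO2(aq)]:  pH = pK1 + log₁₀([HCO3⁻]/[CO2(aq)])
log₁₀(69.2) = +1.840
pH = 5.95 + (+1.840) = 7.79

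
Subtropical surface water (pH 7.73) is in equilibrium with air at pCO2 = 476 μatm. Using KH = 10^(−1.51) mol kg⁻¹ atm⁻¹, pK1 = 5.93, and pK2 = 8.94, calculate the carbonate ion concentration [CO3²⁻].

[CO2*] = KH · pCO2 = 10^(−1.51) × 476×10^-6 = 1.471×10^-5 mol/kg
α₀ = 1/(1 + K1/[H⁺] + K1K2/[H⁺]²) = 1/(1 + 10^+1.80 + 10^+0.59) = 0.01471
DIC = [CO2*]/α₀ = 1.471×10^-5 / 0.01471 = 1.000 mmol/kg
[CO3²⁻] = α₂·DIC; α₂ = 0.05722, so [CO3²⁻] = 0.05722 × 1.000 = 0.0572 mmol/kg

[CO3²⁻] = 0.0572 mmol/kg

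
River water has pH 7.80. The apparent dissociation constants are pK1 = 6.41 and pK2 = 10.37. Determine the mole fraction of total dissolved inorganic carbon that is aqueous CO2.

α₀ = 1 / (1 + K1/[H⁺] + K1K2/[H⁺]²) = 1 / (1 + 10^+1.39 + 10^-1.18)
   = 1 / (1 + 24.547 + 0.066069) = 1/25.613 = 0.03904

α₀ = 0.0390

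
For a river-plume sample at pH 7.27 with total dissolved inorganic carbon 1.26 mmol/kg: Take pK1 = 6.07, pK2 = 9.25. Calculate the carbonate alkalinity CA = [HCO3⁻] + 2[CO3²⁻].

CA = [HCO3⁻] + 2[CO3²⁻] = (α₁ + 2α₂)·DIC
At pH 7.27: [H⁺]/K1 = 10^-1.20 = 0.063096, K2/[H⁺] = 10^-1.98 = 0.010471
α₁ = 1/(1 + 0.063096 + 0.010471) = 1/1.0736 = 0.9315; α₂ = α₁·K2/[H⁺] = 0.009754
α₁ + 2α₂ = 0.9510
CA = 0.9510 × 1.26 = 1.20 mmol/kg

CA = 1.20 mmol/kg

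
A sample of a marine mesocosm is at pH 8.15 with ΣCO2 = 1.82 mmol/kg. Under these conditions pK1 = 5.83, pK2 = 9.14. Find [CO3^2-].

[CO3²⁻] = 0.168 mmol/kg

α₂ = 1 / (1 + [H⁺]/K2 + [H⁺]²/(K1K2)) = 1 / (1 + 10^+0.99 + 10^-1.33)
   = 1 / (1 + 9.7724 + 0.046774) = 1/10.819 = 0.09243
[CO3²⁻] = α₂ × DIC = 0.09243 × 1.82 = 0.168 mmol/kg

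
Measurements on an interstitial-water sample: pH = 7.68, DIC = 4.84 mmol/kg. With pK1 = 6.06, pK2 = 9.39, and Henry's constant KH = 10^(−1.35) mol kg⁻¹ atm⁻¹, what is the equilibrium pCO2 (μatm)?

pCO2 = 2490 μatm

α₀ = 1 / (1 + K1/[H⁺] + K1K2/[H⁺]²) = 1 / (1 + 10^+1.62 + 10^-0.09)
   = 1 / (1 + 41.687 + 0.81283) = 1/43.500 = 0.02299
[CO2*] = α₀ × DIC = 0.02299 × 4.84 = 0.1113 mmol/kg
pCO2 = [CO2*]/KH = 1.113×10^-4 / 4.467×10^-2 = 2490 μatm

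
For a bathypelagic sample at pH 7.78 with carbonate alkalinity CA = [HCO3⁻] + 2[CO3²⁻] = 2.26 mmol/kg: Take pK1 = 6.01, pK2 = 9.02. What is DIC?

CA = [HCO3⁻] + 2[CO3²⁻] = (α₁ + 2α₂)·DIC
At pH 7.78: [H⁺]/K1 = 10^-1.77 = 0.016982, K2/[H⁺] = 10^-1.24 = 0.057544
α₁ = 1/(1 + 0.016982 + 0.057544) = 1/1.0745 = 0.9306; α₂ = α₁·K2/[H⁺] = 0.05355
α₁ + 2α₂ = 1.0377
DIC = CA / (α₁ + 2α₂) = 2.26 / 1.0377 = 2.18 mmol/kg

DIC = 2.18 mmol/kg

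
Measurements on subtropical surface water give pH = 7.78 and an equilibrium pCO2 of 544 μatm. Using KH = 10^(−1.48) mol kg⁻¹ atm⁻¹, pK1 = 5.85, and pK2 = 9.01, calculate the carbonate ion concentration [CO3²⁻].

[CO3²⁻] = 0.0903 mmol/kg

[CO2*] = KH · pCO2 = 10^(−1.48) × 544×10^-6 = 1.801×10^-5 mol/kg
α₀ = 1/(1 + K1/[H⁺] + K1K2/[H⁺]²) = 1/(1 + 10^+1.93 + 10^+0.70) = 0.01097
DIC = [CO2*]/α₀ = 1.801×10^-5 / 0.01097 = 1.641 mmol/kg
[CO3²⁻] = α₂·DIC; α₂ = 0.05500, so [CO3²⁻] = 0.05500 × 1.641 = 0.0903 mmol/kg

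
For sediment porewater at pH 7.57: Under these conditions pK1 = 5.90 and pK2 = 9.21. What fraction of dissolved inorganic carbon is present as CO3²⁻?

α₂ = 1 / (1 + [H⁺]/K2 + [H⁺]²/(K1K2)) = 1 / (1 + 10^+1.64 + 10^-0.03)
   = 1 / (1 + 43.652 + 0.93325) = 1/45.585 = 0.02194

α₂ = 0.0219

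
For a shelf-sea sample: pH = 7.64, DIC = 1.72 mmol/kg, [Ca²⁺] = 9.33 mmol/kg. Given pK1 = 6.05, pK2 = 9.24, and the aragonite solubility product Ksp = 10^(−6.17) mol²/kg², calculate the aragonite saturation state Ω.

Ω = 0.567

α₂ = 1 / (1 + [H⁺]/K2 + [H⁺]²/(K1K2)) = 1 / (1 + 10^+1.60 + 10^+0.01)
   = 1 / (1 + 39.811 + 1.0233) = 1/41.834 = 0.02390
[CO3²⁻] = α₂ × DIC = 0.02390 × 1.72 = 0.04111 mmol/kg
Ksp = 10^(−6.17) = 6.761×10^-7
Ω = [Ca²⁺][CO3²⁻]/Ksp = (9.33×10^-3)(4.111×10^-5) / 6.761×10^-7 = 0.567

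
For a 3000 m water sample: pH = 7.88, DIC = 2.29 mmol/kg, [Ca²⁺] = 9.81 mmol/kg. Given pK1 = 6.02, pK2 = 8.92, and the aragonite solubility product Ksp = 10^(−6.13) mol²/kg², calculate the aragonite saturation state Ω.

α₂ = 1 / (1 + [H⁺]/K2 + [H⁺]²/(K1K2)) = 1 / (1 + 10^+1.04 + 10^-0.82)
   = 1 / (1 + 10.965 + 0.15136) = 1/12.116 = 0.08253
[CO3²⁻] = α₂ × DIC = 0.08253 × 2.29 = 0.1890 mmol/kg
Ksp = 10^(−6.13) = 7.413×10^-7
Ω = [Ca²⁺][CO3²⁻]/Ksp = (9.81×10^-3)(1.890×10^-4) / 7.413×10^-7 = 2.50

Ω = 2.50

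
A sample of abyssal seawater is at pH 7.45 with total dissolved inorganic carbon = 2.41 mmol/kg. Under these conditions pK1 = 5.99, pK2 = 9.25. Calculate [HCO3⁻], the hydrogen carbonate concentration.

[HCO3⁻] = 2.29 mmol/kg

α₁ = 1 / (1 + [H⁺]/K1 + K2/[H⁺]) = 1 / (1 + 10^-1.46 + 10^-1.80)
   = 1 / (1 + 0.034674 + 0.015849) = 1/1.0505 = 0.9519
[HCO3⁻] = α₁ × DIC = 0.9519 × 2.41 = 2.29 mmol/kg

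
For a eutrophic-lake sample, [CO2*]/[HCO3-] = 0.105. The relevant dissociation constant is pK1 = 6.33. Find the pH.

From K1 = [H⁺][HCO3-]/[CO2*]:  pH = pK1 − log₁₀([CO2*]/[HCO3-])
log₁₀(0.105) = -0.979
pH = 6.33 − (-0.979) = 7.31

pH = 7.31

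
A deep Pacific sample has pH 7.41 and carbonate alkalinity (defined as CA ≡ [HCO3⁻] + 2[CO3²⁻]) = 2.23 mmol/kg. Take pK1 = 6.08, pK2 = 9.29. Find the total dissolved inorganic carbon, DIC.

CA = [HCO3⁻] + 2[CO3²⁻] = (α₁ + 2α₂)·DIC
At pH 7.41: [H⁺]/K1 = 10^-1.33 = 0.046774, K2/[H⁺] = 10^-1.88 = 0.013183
α₁ = 1/(1 + 0.046774 + 0.013183) = 1/1.0600 = 0.9434; α₂ = α₁·K2/[H⁺] = 0.01244
α₁ + 2α₂ = 0.9683
DIC = CA / (α₁ + 2α₂) = 2.23 / 0.9683 = 2.30 mmol/kg

DIC = 2.30 mmol/kg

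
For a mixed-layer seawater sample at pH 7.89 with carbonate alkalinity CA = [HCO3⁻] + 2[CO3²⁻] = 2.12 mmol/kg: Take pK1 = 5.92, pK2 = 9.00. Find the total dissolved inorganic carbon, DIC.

CA = [HCO3⁻] + 2[CO3²⁻] = (α₁ + 2α₂)·DIC
At pH 7.89: [H⁺]/K1 = 10^-1.97 = 0.010715, K2/[H⁺] = 10^-1.11 = 0.077625
α₁ = 1/(1 + 0.010715 + 0.077625) = 1/1.0883 = 0.9188; α₂ = α₁·K2/[H⁺] = 0.07132
α₁ + 2α₂ = 1.0615
DIC = CA / (α₁ + 2α₂) = 2.12 / 1.0615 = 2.00 mmol/kg

DIC = 2.00 mmol/kg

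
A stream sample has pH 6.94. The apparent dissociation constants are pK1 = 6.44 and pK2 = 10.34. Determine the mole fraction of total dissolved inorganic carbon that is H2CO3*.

α₀ = 0.240

α₀ = 1 / (1 + K1/[H⁺] + K1K2/[H⁺]²) = 1 / (1 + 10^+0.50 + 10^-2.90)
   = 1 / (1 + 3.1623 + 0.0012589) = 1/4.1635 = 0.2402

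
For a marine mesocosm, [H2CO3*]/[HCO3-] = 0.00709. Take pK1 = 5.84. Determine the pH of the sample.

pH = 7.99

From K1 = [H⁺][HCO3-]/[H2CO3*]:  pH = pK1 − log₁₀([H2CO3*]/[HCO3-])
log₁₀(0.00709) = -2.149
pH = 5.84 − (-2.149) = 7.99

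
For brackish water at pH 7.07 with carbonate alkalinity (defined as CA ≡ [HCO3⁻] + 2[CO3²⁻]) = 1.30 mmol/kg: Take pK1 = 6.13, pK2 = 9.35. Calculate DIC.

CA = [HCO3⁻] + 2[CO3²⁻] = (α₁ + 2α₂)·DIC
At pH 7.07: [H⁺]/K1 = 10^-0.94 = 0.11482, K2/[H⁺] = 10^-2.28 = 0.0052481
α₁ = 1/(1 + 0.11482 + 0.0052481) = 1/1.1201 = 0.8928; α₂ = α₁·K2/[H⁺] = 0.004686
α₁ + 2α₂ = 0.9022
DIC = CA / (α₁ + 2α₂) = 1.30 / 0.9022 = 1.44 mmol/kg

DIC = 1.44 mmol/kg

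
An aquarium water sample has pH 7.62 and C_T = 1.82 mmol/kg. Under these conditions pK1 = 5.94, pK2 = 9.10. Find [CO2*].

[CO2*] = 0.0361 mmol/kg

α₀ = 1 / (1 + K1/[H⁺] + K1K2/[H⁺]²) = 1 / (1 + 10^+1.68 + 10^+0.20)
   = 1 / (1 + 47.863 + 1.5849) = 1/50.448 = 0.01982
[CO2*] = α₀ × DIC = 0.01982 × 1.82 = 0.0361 mmol/kg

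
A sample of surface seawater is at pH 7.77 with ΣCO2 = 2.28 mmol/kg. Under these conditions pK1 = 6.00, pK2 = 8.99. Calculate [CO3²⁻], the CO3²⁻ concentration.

[CO3²⁻] = 0.128 mmol/kg

α₂ = 1 / (1 + [H⁺]/K2 + [H⁺]²/(K1K2)) = 1 / (1 + 10^+1.22 + 10^-0.55)
   = 1 / (1 + 16.596 + 0.28184) = 1/17.878 = 0.05594
[CO3²⁻] = α₂ × DIC = 0.05594 × 2.28 = 0.128 mmol/kg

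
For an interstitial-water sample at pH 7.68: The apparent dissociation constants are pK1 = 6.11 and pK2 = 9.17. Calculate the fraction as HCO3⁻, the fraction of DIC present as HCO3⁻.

α₁ = 0.944

α₁ = 1 / (1 + [H⁺]/K1 + K2/[H⁺]) = 1 / (1 + 10^-1.57 + 10^-1.49)
   = 1 / (1 + 0.026915 + 0.032359) = 1/1.0593 = 0.9440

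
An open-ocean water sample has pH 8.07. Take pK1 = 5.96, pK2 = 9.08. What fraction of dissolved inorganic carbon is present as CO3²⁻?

α₂ = 0.0884

α₂ = 1 / (1 + [H⁺]/K2 + [H⁺]²/(K1K2)) = 1 / (1 + 10^+1.01 + 10^-1.10)
   = 1 / (1 + 10.233 + 0.079433) = 1/11.312 = 0.08840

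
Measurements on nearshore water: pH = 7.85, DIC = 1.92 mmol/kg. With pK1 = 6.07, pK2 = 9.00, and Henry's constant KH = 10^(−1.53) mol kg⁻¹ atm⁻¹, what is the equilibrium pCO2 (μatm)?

pCO2 = 993 μatm

α₀ = 1 / (1 + K1/[H⁺] + K1K2/[H⁺]²) = 1 / (1 + 10^+1.78 + 10^+0.63)
   = 1 / (1 + 60.256 + 4.2658) = 1/65.522 = 0.01526
[CO2*] = α₀ × DIC = 0.01526 × 1.92 = 0.02930 mmol/kg
pCO2 = [CO2*]/KH = 2.930×10^-5 / 2.951×10^-2 = 993 μatm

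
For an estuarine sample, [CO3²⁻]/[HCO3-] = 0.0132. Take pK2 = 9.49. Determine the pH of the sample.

From K2 = [H⁺][CO3²⁻]/[HCO3-]:  pH = pK2 + log₁₀([CO3²⁻]/[HCO3-])
log₁₀(0.0132) = -1.879
pH = 9.49 + (-1.879) = 7.61

pH = 7.61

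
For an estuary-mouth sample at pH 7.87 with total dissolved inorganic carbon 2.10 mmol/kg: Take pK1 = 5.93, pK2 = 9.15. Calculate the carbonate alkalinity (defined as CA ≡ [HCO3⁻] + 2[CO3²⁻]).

CA = [HCO3⁻] + 2[CO3²⁻] = (α₁ + 2α₂)·DIC
At pH 7.87: [H⁺]/K1 = 10^-1.94 = 0.011482, K2/[H⁺] = 10^-1.28 = 0.052481
α₁ = 1/(1 + 0.011482 + 0.052481) = 1/1.0640 = 0.9399; α₂ = α₁·K2/[H⁺] = 0.04933
α₁ + 2α₂ = 1.0385
CA = 1.0385 × 2.10 = 2.18 mmol/kg

CA = 2.18 mmol/kg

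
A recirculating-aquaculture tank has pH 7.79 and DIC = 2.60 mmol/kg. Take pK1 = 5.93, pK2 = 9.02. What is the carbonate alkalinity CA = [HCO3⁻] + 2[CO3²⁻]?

CA = [HCO3⁻] + 2[CO3²⁻] = (α₁ + 2α₂)·DIC
At pH 7.79: [H⁺]/K1 = 10^-1.86 = 0.013804, K2/[H⁺] = 10^-1.23 = 0.058884
α₁ = 1/(1 + 0.013804 + 0.058884) = 1/1.0727 = 0.9322; α₂ = α₁·K2/[H⁺] = 0.05489
α₁ + 2α₂ = 1.0420
CA = 1.0420 × 2.60 = 2.71 mmol/kg

CA = 2.71 mmol/kg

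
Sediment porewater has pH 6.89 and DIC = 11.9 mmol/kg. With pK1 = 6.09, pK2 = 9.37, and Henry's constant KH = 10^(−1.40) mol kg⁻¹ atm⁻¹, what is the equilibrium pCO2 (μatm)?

pCO2 = 4.08×10^4 μatm

α₀ = 1 / (1 + K1/[H⁺] + K1K2/[H⁺]²) = 1 / (1 + 10^+0.80 + 10^-1.68)
   = 1 / (1 + 6.3096 + 0.020893) = 1/7.3305 = 0.1364
[CO2*] = α₀ × DIC = 0.1364 × 11.9 = 1.623 mmol/kg
pCO2 = [CO2*]/KH = 1.623×10^-3 / 3.981×10^-2 = 4.08×10^4 μatm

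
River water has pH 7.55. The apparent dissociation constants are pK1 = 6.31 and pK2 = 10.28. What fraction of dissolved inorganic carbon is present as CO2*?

α₀ = 1 / (1 + K1/[H⁺] + K1K2/[H⁺]²) = 1 / (1 + 10^+1.24 + 10^-1.49)
   = 1 / (1 + 17.378 + 0.032359) = 1/18.410 = 0.05432

α₀ = 0.0543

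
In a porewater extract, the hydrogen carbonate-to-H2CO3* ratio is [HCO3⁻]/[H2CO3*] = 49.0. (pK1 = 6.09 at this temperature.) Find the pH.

pH = 7.78

From K1 = [H⁺][HCO3⁻]/[H2CO3*]:  pH = pK1 + log₁₀([HCO3⁻]/[H2CO3*])
log₁₀(49.0) = +1.690
pH = 6.09 + (+1.690) = 7.78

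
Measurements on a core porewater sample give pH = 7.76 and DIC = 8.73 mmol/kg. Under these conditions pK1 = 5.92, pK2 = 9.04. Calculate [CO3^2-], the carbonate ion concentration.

α₂ = 1 / (1 + [H⁺]/K2 + [H⁺]²/(K1K2)) = 1 / (1 + 10^+1.28 + 10^-0.56)
   = 1 / (1 + 19.055 + 0.27542) = 1/20.330 = 0.04919
[CO3²⁻] = α₂ × DIC = 0.04919 × 8.73 = 0.429 mmol/kg

[CO3²⁻] = 0.429 mmol/kg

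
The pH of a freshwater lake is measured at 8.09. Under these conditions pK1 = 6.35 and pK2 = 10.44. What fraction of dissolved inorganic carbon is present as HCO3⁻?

α₁ = 1 / (1 + [H⁺]/K1 + K2/[H⁺]) = 1 / (1 + 10^-1.74 + 10^-2.35)
   = 1 / (1 + 0.018197 + 0.0044668) = 1/1.0227 = 0.9778

α₁ = 0.978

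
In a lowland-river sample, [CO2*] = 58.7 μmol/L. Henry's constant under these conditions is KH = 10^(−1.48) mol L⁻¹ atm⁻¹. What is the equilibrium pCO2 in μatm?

pCO2 = 1770 μatm

KH = 10^(−1.48) = 3.311×10^-2 mol L⁻¹ atm⁻¹
pCO2 = [CO2*]/KH = 58.7×10^-6 / 3.311×10^-2 = 1.77×10^-3 atm = 1770 μatm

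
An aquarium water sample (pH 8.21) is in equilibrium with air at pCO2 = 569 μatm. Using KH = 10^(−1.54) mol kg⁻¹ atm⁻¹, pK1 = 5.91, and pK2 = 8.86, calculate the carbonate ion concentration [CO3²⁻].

[CO3²⁻] = 0.733 mmol/kg

[CO2*] = KH · pCO2 = 10^(−1.54) × 569×10^-6 = 1.641×10^-5 mol/kg
α₀ = 1/(1 + K1/[H⁺] + K1K2/[H⁺]²) = 1/(1 + 10^+2.30 + 10^+1.65) = 0.004078
DIC = [CO2*]/α₀ = 1.641×10^-5 / 0.004078 = 4.024 mmol/kg
[CO3²⁻] = α₂·DIC; α₂ = 0.1822, so [CO3²⁻] = 0.1822 × 4.024 = 0.733 mmol/kg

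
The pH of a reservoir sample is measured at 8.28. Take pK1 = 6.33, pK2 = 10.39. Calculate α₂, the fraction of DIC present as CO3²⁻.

α₂ = 1 / (1 + [H⁺]/K2 + [H⁺]²/(K1K2)) = 1 / (1 + 10^+2.11 + 10^+0.16)
   = 1 / (1 + 128.82 + 1.4454) = 1/131.27 = 0.007618

α₂ = 0.00762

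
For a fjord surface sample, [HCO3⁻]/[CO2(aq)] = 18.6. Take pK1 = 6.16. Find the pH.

pH = 7.43

From K1 = [H⁺][HCO3⁻]/[CO2(aq)]:  pH = pK1 + log₁₀([HCO3⁻]/[CO2(aq)])
log₁₀(18.6) = +1.270
pH = 6.16 + (+1.270) = 7.43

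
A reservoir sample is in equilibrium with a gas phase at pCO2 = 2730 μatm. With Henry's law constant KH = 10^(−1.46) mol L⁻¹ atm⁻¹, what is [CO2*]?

KH = 10^(−1.46) = 3.467×10^-2 mol L⁻¹ atm⁻¹
[CO2*] = KH · pCO2 = 3.467×10^-2 × 2730×10^-6 atm = 9.47×10^-5 mol/L

[CO2*] = 94.7 μmol/L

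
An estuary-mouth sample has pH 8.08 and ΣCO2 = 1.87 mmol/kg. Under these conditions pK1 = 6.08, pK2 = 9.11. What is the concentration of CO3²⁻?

α₂ = 1 / (1 + [H⁺]/K2 + [H⁺]²/(K1K2)) = 1 / (1 + 10^+1.03 + 10^-0.97)
   = 1 / (1 + 10.715 + 0.10715) = 1/11.822 = 0.08459
[CO3²⁻] = α₂ × DIC = 0.08459 × 1.87 = 0.158 mmol/kg

[CO3²⁻] = 0.158 mmol/kg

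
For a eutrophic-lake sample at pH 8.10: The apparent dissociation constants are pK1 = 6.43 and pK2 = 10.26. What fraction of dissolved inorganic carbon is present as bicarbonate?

α₁ = 1 / (1 + [H⁺]/K1 + K2/[H⁺]) = 1 / (1 + 10^-1.67 + 10^-2.16)
   = 1 / (1 + 0.021380 + 0.0069183) = 1/1.0283 = 0.9725

α₁ = 0.972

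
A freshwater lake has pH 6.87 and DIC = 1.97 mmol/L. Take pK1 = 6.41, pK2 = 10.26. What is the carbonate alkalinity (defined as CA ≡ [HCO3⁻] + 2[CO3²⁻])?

CA = [HCO3⁻] + 2[CO3²⁻] = (α₁ + 2α₂)·DIC
At pH 6.87: [H⁺]/K1 = 10^-0.46 = 0.34674, K2/[H⁺] = 10^-3.39 = 0.00040738
α₁ = 1/(1 + 0.34674 + 0.00040738) = 1/1.3471 = 0.7423; α₂ = α₁·K2/[H⁺] = 0.0003024
α₁ + 2α₂ = 0.7429
CA = 0.7429 × 1.97 = 1.46 mmol/L

CA = 1.46 mmol/L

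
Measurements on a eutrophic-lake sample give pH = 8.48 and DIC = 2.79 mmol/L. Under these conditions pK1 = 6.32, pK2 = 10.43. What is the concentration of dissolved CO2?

[CO2*] = 19.0 μmol/L

α₀ = 1 / (1 + K1/[H⁺] + K1K2/[H⁺]²) = 1 / (1 + 10^+2.16 + 10^+0.21)
   = 1 / (1 + 144.54 + 1.6218) = 1/147.17 = 0.006795
[CO2*] = α₀ × DIC = 0.006795 × 2.79 = 0.0190 mmol/L = 19.0 μmol/L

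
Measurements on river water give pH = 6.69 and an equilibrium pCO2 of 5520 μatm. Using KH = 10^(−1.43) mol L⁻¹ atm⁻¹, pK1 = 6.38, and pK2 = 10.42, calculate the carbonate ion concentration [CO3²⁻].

[CO2*] = KH · pCO2 = 10^(−1.43) × 5520×10^-6 = 2.051×10^-4 mol/L
α₀ = 1/(1 + K1/[H⁺] + K1K2/[H⁺]²) = 1/(1 + 10^+0.31 + 10^-3.42) = 0.3287
DIC = [CO2*]/α₀ = 2.051×10^-4 / 0.3287 = 0.6239 mmol/L
[CO3²⁻] = α₂·DIC; α₂ = 0.0001250, so [CO3²⁻] = 0.0001250 × 0.6239 = 7.80×10^-5 mmol/L = 0.0780 μmol/L

[CO3²⁻] = 0.0780 μmol/L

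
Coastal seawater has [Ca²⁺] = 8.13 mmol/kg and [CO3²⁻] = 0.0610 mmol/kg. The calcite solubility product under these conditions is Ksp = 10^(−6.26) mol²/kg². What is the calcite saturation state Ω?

Ω = 0.902

Ksp = 10^(−6.26) = 5.495×10^-7
Ω = [Ca²⁺][CO3²⁻]/Ksp = (8.13×10^-3)(0.0610×10^-3) / 5.495×10^-7 = 0.902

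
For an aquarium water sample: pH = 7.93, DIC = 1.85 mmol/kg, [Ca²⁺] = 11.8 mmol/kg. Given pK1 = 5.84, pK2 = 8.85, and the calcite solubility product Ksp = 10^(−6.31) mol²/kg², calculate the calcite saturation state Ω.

α₂ = 1 / (1 + [H⁺]/K2 + [H⁺]²/(K1K2)) = 1 / (1 + 10^+0.92 + 10^-1.17)
   = 1 / (1 + 8.3176 + 0.067608) = 1/9.3852 = 0.1066
[CO3²⁻] = α₂ × DIC = 0.1066 × 1.85 = 0.1971 mmol/kg
Ksp = 10^(−6.31) = 4.898×10^-7
Ω = [Ca²⁺][CO3²⁻]/Ksp = (11.8×10^-3)(1.971×10^-4) / 4.898×10^-7 = 4.75

Ω = 4.75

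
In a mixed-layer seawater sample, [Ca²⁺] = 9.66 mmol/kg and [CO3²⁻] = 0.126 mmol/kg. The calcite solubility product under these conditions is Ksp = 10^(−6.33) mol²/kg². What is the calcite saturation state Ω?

Ksp = 10^(−6.33) = 4.677×10^-7
Ω = [Ca²⁺][CO3²⁻]/Ksp = (9.66×10^-3)(0.126×10^-3) / 4.677×10^-7 = 2.60

Ω = 2.60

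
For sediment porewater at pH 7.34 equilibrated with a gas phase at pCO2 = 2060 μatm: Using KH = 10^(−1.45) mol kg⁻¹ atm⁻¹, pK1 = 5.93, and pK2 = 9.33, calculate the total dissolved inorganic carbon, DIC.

DIC = 1.97 mmol/kg

[CO2*] = KH · pCO2 = 10^(−1.45) × 2060×10^-6 = 7.309×10^-5 mol/kg
α₀ = 1/(1 + K1/[H⁺] + K1K2/[H⁺]²) = 1/(1 + 10^+1.41 + 10^-0.58) = 0.03708
DIC = [CO2*]/α₀ = 7.309×10^-5 / 0.03708 = 1.97 mmol/kg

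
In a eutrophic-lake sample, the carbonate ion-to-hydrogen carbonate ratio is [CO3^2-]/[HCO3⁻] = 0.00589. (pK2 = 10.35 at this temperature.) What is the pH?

From K2 = [H⁺][CO3^2-]/[HCO3⁻]:  pH = pK2 + log₁₀([CO3^2-]/[HCO3⁻])
log₁₀(0.00589) = -2.230
pH = 10.35 + (-2.230) = 8.12

pH = 8.12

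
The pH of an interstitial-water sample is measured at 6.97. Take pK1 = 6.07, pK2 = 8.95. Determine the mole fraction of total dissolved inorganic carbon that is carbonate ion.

α₂ = 1 / (1 + [H⁺]/K2 + [H⁺]²/(K1K2)) = 1 / (1 + 10^+1.98 + 10^+1.08)
   = 1 / (1 + 95.499 + 12.023) = 1/108.52 = 0.009215

α₂ = 0.00921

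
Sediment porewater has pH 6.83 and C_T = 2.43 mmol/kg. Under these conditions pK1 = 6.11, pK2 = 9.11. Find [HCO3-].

α₁ = 1 / (1 + [H⁺]/K1 + K2/[H⁺]) = 1 / (1 + 10^-0.72 + 10^-2.28)
   = 1 / (1 + 0.19055 + 0.0052481) = 1/1.1958 = 0.8363
[HCO3⁻] = α₁ × DIC = 0.8363 × 2.43 = 2.03 mmol/kg

[HCO3⁻] = 2.03 mmol/kg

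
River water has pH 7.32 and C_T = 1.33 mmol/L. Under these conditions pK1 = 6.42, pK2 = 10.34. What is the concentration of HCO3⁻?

[HCO3⁻] = 1.18 mmol/L

α₁ = 1 / (1 + [H⁺]/K1 + K2/[H⁺]) = 1 / (1 + 10^-0.90 + 10^-3.02)
   = 1 / (1 + 0.12589 + 0.00095499) = 1/1.1268 = 0.8874
[HCO3⁻] = α₁ × DIC = 0.8874 × 1.33 = 1.18 mmol/L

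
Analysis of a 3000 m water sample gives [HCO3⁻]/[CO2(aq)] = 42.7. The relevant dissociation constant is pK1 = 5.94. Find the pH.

pH = 7.57

From K1 = [H⁺][HCO3⁻]/[CO2(aq)]:  pH = pK1 + log₁₀([HCO3⁻]/[CO2(aq)])
log₁₀(42.7) = +1.630
pH = 5.94 + (+1.630) = 7.57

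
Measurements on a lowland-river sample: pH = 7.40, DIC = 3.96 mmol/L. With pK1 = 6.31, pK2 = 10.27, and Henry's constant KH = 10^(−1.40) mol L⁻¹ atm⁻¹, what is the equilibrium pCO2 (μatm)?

α₀ = 1 / (1 + K1/[H⁺] + K1K2/[H⁺]²) = 1 / (1 + 10^+1.09 + 10^-1.78)
   = 1 / (1 + 12.303 + 0.016596) = 1/13.319 = 0.07508
[CO2*] = α₀ × DIC = 0.07508 × 3.96 = 0.2973 mmol/L
pCO2 = [CO2*]/KH = 2.973×10^-4 / 3.981×10^-2 = 7470 μatm

pCO2 = 7470 μatm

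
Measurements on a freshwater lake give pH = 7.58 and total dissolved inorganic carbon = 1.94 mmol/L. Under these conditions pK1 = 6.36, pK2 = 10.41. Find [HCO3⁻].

[HCO3⁻] = 1.83 mmol/L

α₁ = 1 / (1 + [H⁺]/K1 + K2/[H⁺]) = 1 / (1 + 10^-1.22 + 10^-2.83)
   = 1 / (1 + 0.060256 + 0.0014791) = 1/1.0617 = 0.9419
[HCO3⁻] = α₁ × DIC = 0.9419 × 1.94 = 1.83 mmol/L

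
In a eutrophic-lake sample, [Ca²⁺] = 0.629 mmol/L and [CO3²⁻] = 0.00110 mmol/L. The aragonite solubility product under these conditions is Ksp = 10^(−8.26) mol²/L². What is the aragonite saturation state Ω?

Ω = 0.126

Ksp = 10^(−8.26) = 5.495×10^-9
Ω = [Ca²⁺][CO3²⁻]/Ksp = (0.629×10^-3)(0.00110×10^-3) / 5.495×10^-9 = 0.126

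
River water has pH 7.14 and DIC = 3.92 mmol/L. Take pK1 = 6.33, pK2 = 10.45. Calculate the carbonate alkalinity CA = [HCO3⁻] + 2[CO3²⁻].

CA = [HCO3⁻] + 2[CO3²⁻] = (α₁ + 2α₂)·DIC
At pH 7.14: [H⁺]/K1 = 10^-0.81 = 0.15488, K2/[H⁺] = 10^-3.31 = 0.00048978
α₁ = 1/(1 + 0.15488 + 0.00048978) = 1/1.1554 = 0.8655; α₂ = α₁·K2/[H⁺] = 0.0004239
α₁ + 2α₂ = 0.8664
CA = 0.8664 × 3.92 = 3.40 mmol/L

CA = 3.40 mmol/L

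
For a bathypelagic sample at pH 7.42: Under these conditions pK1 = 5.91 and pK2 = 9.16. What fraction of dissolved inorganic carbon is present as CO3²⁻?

α₂ = 0.0173

α₂ = 1 / (1 + [H⁺]/K2 + [H⁺]²/(K1K2)) = 1 / (1 + 10^+1.74 + 10^+0.23)
   = 1 / (1 + 54.954 + 1.6982) = 1/57.652 = 0.01735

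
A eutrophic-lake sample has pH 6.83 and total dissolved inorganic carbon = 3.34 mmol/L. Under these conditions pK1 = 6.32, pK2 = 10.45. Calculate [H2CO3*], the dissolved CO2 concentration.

α₀ = 1 / (1 + K1/[H⁺] + K1K2/[H⁺]²) = 1 / (1 + 10^+0.51 + 10^-3.11)
   = 1 / (1 + 3.2359 + 0.00077625) = 1/4.2367 = 0.2360
[CO2*] = α₀ × DIC = 0.2360 × 3.34 = 0.788 mmol/L

[CO2*] = 0.788 mmol/L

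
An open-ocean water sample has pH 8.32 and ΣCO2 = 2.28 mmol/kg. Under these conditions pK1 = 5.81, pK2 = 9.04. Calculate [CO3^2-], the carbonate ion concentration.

α₂ = 1 / (1 + [H⁺]/K2 + [H⁺]²/(K1K2)) = 1 / (1 + 10^+0.72 + 10^-1.79)
   = 1 / (1 + 5.2481 + 0.016218) = 1/6.2643 = 0.1596
[CO3²⁻] = α₂ × DIC = 0.1596 × 2.28 = 0.364 mmol/kg

[CO3²⁻] = 0.364 mmol/kg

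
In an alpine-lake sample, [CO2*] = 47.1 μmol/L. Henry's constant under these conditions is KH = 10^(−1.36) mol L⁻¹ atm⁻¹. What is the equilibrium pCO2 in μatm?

pCO2 = 1080 μatm

KH = 10^(−1.36) = 4.365×10^-2 mol L⁻¹ atm⁻¹
pCO2 = [CO2*]/KH = 47.1×10^-6 / 4.365×10^-2 = 1.08×10^-3 atm = 1080 μatm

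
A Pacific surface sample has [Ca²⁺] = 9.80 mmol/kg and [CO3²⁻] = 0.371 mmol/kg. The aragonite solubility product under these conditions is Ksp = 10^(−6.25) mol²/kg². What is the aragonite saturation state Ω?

Ksp = 10^(−6.25) = 5.623×10^-7
Ω = [Ca²⁺][CO3²⁻]/Ksp = (9.80×10^-3)(0.371×10^-3) / 5.623×10^-7 = 6.47

Ω = 6.47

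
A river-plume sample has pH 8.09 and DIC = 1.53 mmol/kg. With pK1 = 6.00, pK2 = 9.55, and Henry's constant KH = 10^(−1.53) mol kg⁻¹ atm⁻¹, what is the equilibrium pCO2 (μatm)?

pCO2 = 404 μatm

α₀ = 1 / (1 + K1/[H⁺] + K1K2/[H⁺]²) = 1 / (1 + 10^+2.09 + 10^+0.63)
   = 1 / (1 + 123.03 + 4.2658) = 1/128.29 = 0.007795
[CO2*] = α₀ × DIC = 0.007795 × 1.53 = 0.01193 mmol/kg = 11.93 μmol/kg
pCO2 = [CO2*]/KH = 1.193×10^-5 / 2.951×10^-2 = 404 μatm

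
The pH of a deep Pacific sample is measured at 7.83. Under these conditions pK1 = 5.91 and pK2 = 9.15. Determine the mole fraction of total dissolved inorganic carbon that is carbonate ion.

α₂ = 1 / (1 + [H⁺]/K2 + [H⁺]²/(K1K2)) = 1 / (1 + 10^+1.32 + 10^-0.60)
   = 1 / (1 + 20.893 + 0.25119) = 1/22.144 = 0.04516

α₂ = 0.0452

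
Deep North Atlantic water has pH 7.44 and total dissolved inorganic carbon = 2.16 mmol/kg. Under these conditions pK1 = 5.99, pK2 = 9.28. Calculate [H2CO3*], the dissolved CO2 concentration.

α₀ = 1 / (1 + K1/[H⁺] + K1K2/[H⁺]²) = 1 / (1 + 10^+1.45 + 10^-0.39)
   = 1 / (1 + 28.184 + 0.40738) = 1/29.591 = 0.03379
[CO2*] = α₀ × DIC = 0.03379 × 2.16 = 0.0730 mmol/kg

[CO2*] = 0.0730 mmol/kg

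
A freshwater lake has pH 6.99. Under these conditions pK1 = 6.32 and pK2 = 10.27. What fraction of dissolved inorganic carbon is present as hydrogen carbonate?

α₁ = 0.824

α₁ = 1 / (1 + [H⁺]/K1 + K2/[H⁺]) = 1 / (1 + 10^-0.67 + 10^-3.28)
   = 1 / (1 + 0.21380 + 0.00052481) = 1/1.2143 = 0.8235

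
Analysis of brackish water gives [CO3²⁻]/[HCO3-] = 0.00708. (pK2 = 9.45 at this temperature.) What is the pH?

From K2 = [H⁺][CO3²⁻]/[HCO3-]:  pH = pK2 + log₁₀([CO3²⁻]/[HCO3-])
log₁₀(0.00708) = -2.150
pH = 9.45 + (-2.150) = 7.30

pH = 7.30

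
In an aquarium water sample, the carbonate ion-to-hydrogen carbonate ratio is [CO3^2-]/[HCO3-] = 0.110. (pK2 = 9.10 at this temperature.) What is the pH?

pH = 8.14

From K2 = [H⁺][CO3^2-]/[HCO3-]:  pH = pK2 + log₁₀([CO3^2-]/[HCO3-])
log₁₀(0.110) = -0.959
pH = 9.10 + (-0.959) = 8.14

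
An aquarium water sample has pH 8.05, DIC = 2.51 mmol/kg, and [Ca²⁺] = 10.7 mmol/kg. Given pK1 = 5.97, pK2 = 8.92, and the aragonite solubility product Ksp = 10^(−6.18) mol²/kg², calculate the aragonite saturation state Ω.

α₂ = 1 / (1 + [H⁺]/K2 + [H⁺]²/(K1K2)) = 1 / (1 + 10^+0.87 + 10^-1.21)
   = 1 / (1 + 7.4131 + 0.061660) = 1/8.4748 = 0.1180
[CO3²⁻] = α₂ × DIC = 0.1180 × 2.51 = 0.2962 mmol/kg
Ksp = 10^(−6.18) = 6.607×10^-7
Ω = [Ca²⁺][CO3²⁻]/Ksp = (10.7×10^-3)(2.962×10^-4) / 6.607×10^-7 = 4.80

Ω = 4.80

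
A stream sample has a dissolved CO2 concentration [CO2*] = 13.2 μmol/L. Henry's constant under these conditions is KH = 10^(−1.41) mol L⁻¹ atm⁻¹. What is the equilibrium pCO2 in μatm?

pCO2 = 339 μatm

KH = 10^(−1.41) = 3.890×10^-2 mol L⁻¹ atm⁻¹
pCO2 = [CO2*]/KH = 13.2×10^-6 / 3.890×10^-2 = 3.39×10^-4 atm = 339 μatm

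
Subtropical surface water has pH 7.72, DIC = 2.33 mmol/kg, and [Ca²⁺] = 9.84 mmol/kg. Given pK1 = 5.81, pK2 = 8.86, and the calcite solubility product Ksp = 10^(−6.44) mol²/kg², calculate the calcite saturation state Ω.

Ω = 4.22

α₂ = 1 / (1 + [H⁺]/K2 + [H⁺]²/(K1K2)) = 1 / (1 + 10^+1.14 + 10^-0.77)
   = 1 / (1 + 13.804 + 0.16982) = 1/14.974 = 0.06678
[CO3²⁻] = α₂ × DIC = 0.06678 × 2.33 = 0.1556 mmol/kg
Ksp = 10^(−6.44) = 3.631×10^-7
Ω = [Ca²⁺][CO3²⁻]/Ksp = (9.84×10^-3)(1.556×10^-4) / 3.631×10^-7 = 4.22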